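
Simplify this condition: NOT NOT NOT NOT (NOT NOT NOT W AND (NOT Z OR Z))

NOT W

NOT NOT NOT NOT (NOT NOT NOT W AND (NOT Z OR Z))
= NOT NOT NOT NOT NOT NOT NOT W
= NOT NOT NOT NOT NOT W
= NOT NOT NOT W
= NOT W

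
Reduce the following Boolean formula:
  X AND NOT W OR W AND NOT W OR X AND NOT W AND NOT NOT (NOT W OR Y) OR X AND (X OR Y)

X AND NOT W OR W AND NOT W OR X AND NOT W AND NOT NOT (NOT W OR Y) OR X AND (X OR Y)
= X AND NOT W OR W AND NOT W OR X AND NOT W AND (NOT W OR Y) OR X AND (X OR Y)
= X AND NOT W OR W AND NOT W OR X AND NOT W OR X AND (X OR Y)
= X AND NOT W OR X AND NOT W OR X AND (X OR Y)
= X AND NOT W OR X AND NOT W OR X
= X AND NOT W OR X
= X

X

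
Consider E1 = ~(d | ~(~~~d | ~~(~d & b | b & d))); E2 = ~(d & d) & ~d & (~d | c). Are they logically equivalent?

Yes

E1: ~(d | ~(~~~d | ~~(~d & b | b & d)))
    = ~(d | ~(~~~d | ~~b))   — distribution
    = ~(d | ~(~d | ~~b))   — double negation
    = ~(d | d & ~b)   — De Morgan
    = ~d   — absorption
E2: ~(d & d) & ~d & (~d | c)
    = ~(d & d) & ~d   — absorption
    = ~d & ~d   — idempotence
    = ~d   — idempotence
Both reduce to ~d, so they are equivalent.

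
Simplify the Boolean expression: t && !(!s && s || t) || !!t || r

t && !(!s && s || t) || !!t || r
= t && !t || !!t || r   — complement / identity
= !!t || r   — complement / identity
= t || r   — double negation

t || r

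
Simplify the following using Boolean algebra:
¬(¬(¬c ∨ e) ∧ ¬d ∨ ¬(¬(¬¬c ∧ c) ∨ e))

¬(¬(¬c ∨ e) ∧ ¬d ∨ ¬(¬(¬¬c ∧ c) ∨ e))
= ¬(¬(¬c ∨ e) ∧ ¬d ∨ ¬(¬(c ∧ c) ∨ e))   [double negation]
= ¬(¬(¬c ∨ e) ∧ ¬d ∨ ¬(¬c ∨ e))   [idempotence]
= ¬¬(¬c ∨ e)   [absorption]
= ¬c ∨ e   [double negation]

¬c ∨ e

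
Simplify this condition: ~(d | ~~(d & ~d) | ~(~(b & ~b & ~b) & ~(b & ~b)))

~d

~(d | ~~(d & ~d) | ~(~(b & ~b & ~b) & ~(b & ~b)))
= ~(d | d & ~d | ~(~(b & ~b & ~b) & ~(b & ~b)))   [double negation]
= ~(d | d & ~d | b & ~b & ~b | b & ~b)   [De Morgan]
= ~(d | d & ~d | b & ~b | b & ~b)   [idempotence]
= ~(d | d & ~d | b & ~b)   [idempotence]
= ~(d | d & ~d)   [complement / identity]
= ~d   [complement / identity]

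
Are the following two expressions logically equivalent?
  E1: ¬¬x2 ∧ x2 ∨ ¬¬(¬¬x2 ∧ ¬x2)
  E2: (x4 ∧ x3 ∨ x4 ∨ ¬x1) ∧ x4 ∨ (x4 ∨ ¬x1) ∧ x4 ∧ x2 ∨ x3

E1: ¬¬x2 ∧ x2 ∨ ¬¬(¬¬x2 ∧ ¬x2)
    = ¬¬x2 ∧ x2 ∨ ¬¬x2 ∧ ¬x2   (double negation)
    = ¬¬x2   (distribution)
    = x2   (double negation)
E2: (x4 ∧ x3 ∨ x4 ∨ ¬x1) ∧ x4 ∨ (x4 ∨ ¬x1) ∧ x4 ∧ x2 ∨ x3
    = (x4 ∨ ¬x1) ∧ x4 ∨ (x4 ∨ ¬x1) ∧ x4 ∧ x2 ∨ x3   (absorption)
    = (x4 ∨ ¬x1) ∧ x4 ∨ x3   (absorption)
    = x4 ∨ x3   (absorption)
These differ: at x1=0, x2=0, x3=1, x4=0, E1 = 0 but E2 = 1.

No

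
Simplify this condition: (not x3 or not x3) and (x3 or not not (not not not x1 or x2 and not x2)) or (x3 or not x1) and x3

x3 or not x1

(not x3 or not x3) and (x3 or not not (not not not x1 or x2 and not x2)) or (x3 or not x1) and x3
= not x3 and (x3 or not not (not not not x1 or x2 and not x2)) or (x3 or not x1) and x3   (idempotence)
= not x3 and (x3 or not not not not not x1) or (x3 or not x1) and x3   (complement / identity)
= not x3 and (x3 or not not not x1) or (x3 or not x1) and x3   (double negation)
= not x3 and (x3 or not x1) or (x3 or not x1) and x3   (double negation)
= x3 or not x1   (distribution)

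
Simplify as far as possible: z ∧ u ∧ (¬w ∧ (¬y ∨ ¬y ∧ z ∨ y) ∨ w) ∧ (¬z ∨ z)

z ∧ u ∧ (¬w ∧ (¬y ∨ ¬y ∧ z ∨ y) ∨ w) ∧ (¬z ∨ z)
= z ∧ u ∧ (¬w ∧ (¬y ∨ y) ∨ w) ∧ (¬z ∨ z)   [absorption]
= z ∧ u ∧ (¬w ∨ w) ∧ (¬z ∨ z)   [complement / identity]
= z ∧ u ∧ (¬w ∨ w)   [complement / identity]
= z ∧ u   [complement / identity]

z ∧ u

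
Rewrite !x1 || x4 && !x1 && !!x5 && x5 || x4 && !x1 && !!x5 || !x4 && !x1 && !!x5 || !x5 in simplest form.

!x1 || !x5

!x1 || x4 && !x1 && !!x5 && x5 || x4 && !x1 && !!x5 || !x4 && !x1 && !!x5 || !x5
= !x1 || x4 && !x1 && !!x5 || !x4 && !x1 && !!x5 || !x5   — absorption
= !x1 || !x1 && !!x5 || !x5   — distribution
= !x1 || !x1 && x5 || !x5   — double negation
= !x1 || !x5   — absorption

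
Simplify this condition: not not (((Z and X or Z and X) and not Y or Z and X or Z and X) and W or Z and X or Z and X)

not not (((Z and X or Z and X) and not Y or Z and X or Z and X) and W or Z and X or Z and X)
= not not ((Z and X or Z and X) and W or Z and X or Z and X)   — absorption
= not not (Z and X or Z and X)   — absorption
= Z and X or Z and X   — double negation
= Z and X   — idempotence

Z and X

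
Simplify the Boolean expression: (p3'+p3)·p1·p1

(p3'+p3)·p1·p1
= (p3'+p3)·p1   [idempotence]
= p1   [complement / identity]

p1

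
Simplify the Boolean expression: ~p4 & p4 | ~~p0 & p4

~p4 & p4 | ~~p0 & p4
= ~p4 & p4 | p0 & p4   (double negation)
= p0 & p4   (complement / identity)

p0 & p4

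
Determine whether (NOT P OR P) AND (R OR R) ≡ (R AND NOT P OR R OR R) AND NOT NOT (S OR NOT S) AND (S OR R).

Yes

E1: (NOT P OR P) AND (R OR R)
    = R OR R
    = R
E2: (R AND NOT P OR R OR R) AND NOT NOT (S OR NOT S) AND (S OR R)
    = (R AND NOT P OR R OR R) AND (S OR NOT S) AND (S OR R)
    = (R OR R) AND (S OR NOT S) AND (S OR R)
    = (R OR R) AND (S OR R)
    = R AND S OR R
    = R
Both reduce to R, so they are equivalent.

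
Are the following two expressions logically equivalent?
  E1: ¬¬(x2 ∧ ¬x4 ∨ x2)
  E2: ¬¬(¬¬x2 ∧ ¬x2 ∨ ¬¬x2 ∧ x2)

E1: ¬¬(x2 ∧ ¬x4 ∨ x2)
    = ¬¬x2   — absorption
    = x2   — double negation
E2: ¬¬(¬¬x2 ∧ ¬x2 ∨ ¬¬x2 ∧ x2)
    = ¬¬¬¬x2   — distribution
    = ¬¬x2   — double negation
    = x2   — double negation
Both reduce to x2, so they are equivalent.

Yes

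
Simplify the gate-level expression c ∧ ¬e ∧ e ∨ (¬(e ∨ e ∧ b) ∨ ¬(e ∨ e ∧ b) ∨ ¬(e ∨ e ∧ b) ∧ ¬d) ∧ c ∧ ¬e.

c ∧ ¬e ∧ e ∨ (¬(e ∨ e ∧ b) ∨ ¬(e ∨ e ∧ b) ∨ ¬(e ∨ e ∧ b) ∧ ¬d) ∧ c ∧ ¬e
= c ∧ ¬e ∧ e ∨ (¬(e ∨ e ∧ b) ∨ ¬(e ∨ e ∧ b) ∧ ¬d) ∧ c ∧ ¬e   [idempotence]
= c ∧ ¬e ∧ e ∨ ¬(e ∨ e ∧ b) ∧ c ∧ ¬e   [absorption]
= c ∧ ¬e ∧ e ∨ ¬e ∧ c ∧ ¬e   [absorption]
= c ∧ ¬e   [distribution]

c ∧ ¬e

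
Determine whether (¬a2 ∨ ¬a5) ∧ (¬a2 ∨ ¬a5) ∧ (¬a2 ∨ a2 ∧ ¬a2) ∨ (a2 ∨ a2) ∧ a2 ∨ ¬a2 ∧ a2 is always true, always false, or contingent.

(¬a2 ∨ ¬a5) ∧ (¬a2 ∨ ¬a5) ∧ (¬a2 ∨ a2 ∧ ¬a2) ∨ (a2 ∨ a2) ∧ a2 ∨ ¬a2 ∧ a2
= (¬a2 ∨ ¬a5) ∧ (¬a2 ∨ ¬a5) ∧ ¬a2 ∨ (a2 ∨ a2) ∧ a2 ∨ ¬a2 ∧ a2   [complement / identity]
= (¬a2 ∨ ¬a5) ∧ ¬a2 ∨ (a2 ∨ a2) ∧ a2 ∨ ¬a2 ∧ a2   [absorption]
= (¬a2 ∨ ¬a5) ∧ ¬a2 ∨ a2 ∧ a2 ∨ ¬a2 ∧ a2   [idempotence]
= ¬a2 ∨ a2 ∧ a2 ∨ ¬a2 ∧ a2   [absorption]
= ¬a2 ∨ a2   [distribution]
= True   [complement]

always true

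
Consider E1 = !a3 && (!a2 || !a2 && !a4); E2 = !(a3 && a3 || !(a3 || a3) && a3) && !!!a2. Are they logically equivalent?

Yes

E1: !a3 && (!a2 || !a2 && !a4)
    = !a3 && !a2   — absorption
E2: !(a3 && a3 || !(a3 || a3) && a3) && !!!a2
    = !(a3 && a3 || !(a3 || a3) && a3) && !a2   — double negation
    = !(a3 && a3 || !a3 && a3) && !a2   — idempotence
    = !a3 && !a2   — distribution
Both reduce to !a3 && !a2, so they are equivalent.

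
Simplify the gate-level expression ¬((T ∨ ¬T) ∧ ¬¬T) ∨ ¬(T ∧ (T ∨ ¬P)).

¬((T ∨ ¬T) ∧ ¬¬T) ∨ ¬(T ∧ (T ∨ ¬P))
= ¬¬¬T ∨ ¬(T ∧ (T ∨ ¬P))
= ¬¬¬T ∨ ¬T
= ¬T ∨ ¬T
= ¬T

¬T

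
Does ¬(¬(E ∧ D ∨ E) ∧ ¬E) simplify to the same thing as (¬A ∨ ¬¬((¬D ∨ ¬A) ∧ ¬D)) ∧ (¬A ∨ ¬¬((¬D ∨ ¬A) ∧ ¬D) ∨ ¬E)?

E1: ¬(¬(E ∧ D ∨ E) ∧ ¬E)
    = E ∧ D ∨ E ∨ E
    = E ∨ E
    = E
E2: (¬A ∨ ¬¬((¬D ∨ ¬A) ∧ ¬D)) ∧ (¬A ∨ ¬¬((¬D ∨ ¬A) ∧ ¬D) ∨ ¬E)
    = ¬A ∨ ¬¬((¬D ∨ ¬A) ∧ ¬D)
    = ¬A ∨ ¬¬¬D
    = ¬A ∨ ¬D
These differ: at A=1, D=0, E=0, E1 = 0 but E2 = 1.

No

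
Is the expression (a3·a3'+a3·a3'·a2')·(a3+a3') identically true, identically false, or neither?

(a3·a3'+a3·a3'·a2')·(a3+a3')
= a3·a3'+a3·a3'·a2'   — complement / identity
= a3·a3'   — absorption
= 0   — complement

identically false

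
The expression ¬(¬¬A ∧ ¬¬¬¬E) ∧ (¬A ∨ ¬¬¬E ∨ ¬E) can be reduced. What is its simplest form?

¬A ∨ ¬E

¬(¬¬A ∧ ¬¬¬¬E) ∧ (¬A ∨ ¬¬¬E ∨ ¬E)
= (¬A ∨ ¬¬¬E) ∧ (¬A ∨ ¬¬¬E ∨ ¬E)   [De Morgan]
= ¬A ∨ ¬¬¬E   [absorption]
= ¬A ∨ ¬E   [double negation]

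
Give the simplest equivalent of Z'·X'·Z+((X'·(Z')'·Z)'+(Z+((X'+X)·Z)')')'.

X'·Z

Z'·X'·Z+((X'·(Z')'·Z)'+(Z+((X'+X)·Z)')')'
= Z'·X'·Z+((X'·(Z')'·Z)'+(Z+Z')')'   [complement / identity]
= Z'·X'·Z+X'·(Z')'·Z·(Z+Z')   [De Morgan]
= Z'·X'·Z+X'·(Z')'·Z   [complement / identity]
= Z'·X'·Z+X'·Z·Z   [double negation]
= X'·Z   [distribution]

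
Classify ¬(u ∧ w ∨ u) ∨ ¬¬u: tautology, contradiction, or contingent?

¬(u ∧ w ∨ u) ∨ ¬¬u
= ¬u ∨ ¬¬u   (absorption)
= ¬u ∨ u   (double negation)
= True   (complement)

tautology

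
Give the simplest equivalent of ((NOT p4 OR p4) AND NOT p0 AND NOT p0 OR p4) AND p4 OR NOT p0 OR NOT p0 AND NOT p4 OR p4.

((NOT p4 OR p4) AND NOT p0 AND NOT p0 OR p4) AND p4 OR NOT p0 OR NOT p0 AND NOT p4 OR p4
= (NOT p0 AND NOT p0 OR p4) AND p4 OR NOT p0 OR NOT p0 AND NOT p4 OR p4   — complement / identity
= (NOT p0 AND NOT p0 OR p4) AND p4 OR NOT p0 OR p4   — absorption
= (NOT p0 OR p4) AND p4 OR NOT p0 OR p4   — idempotence
= NOT p0 OR p4   — absorption

NOT p0 OR p4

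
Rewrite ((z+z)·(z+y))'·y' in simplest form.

z'·y'

((z+z)·(z+y))'·y'
= (z·y+z)'·y'   — distribution
= z'·y'   — absorption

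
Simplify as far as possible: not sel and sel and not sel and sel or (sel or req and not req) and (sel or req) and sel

sel

not sel and sel and not sel and sel or (sel or req and not req) and (sel or req) and sel
= not sel and sel and not sel and sel or sel and (sel or req) and sel   [complement / identity]
= not sel and sel and not sel and sel or sel and sel   [absorption]
= not sel and sel or sel and sel   [idempotence]
= sel   [distribution]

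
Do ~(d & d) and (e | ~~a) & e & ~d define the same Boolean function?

E1: ~(d & d)
    = ~d
E2: (e | ~~a) & e & ~d
    = (e | a) & e & ~d
    = e & ~d
These differ: at a=0, d=0, e=0, E1 = 1 but E2 = 0.

No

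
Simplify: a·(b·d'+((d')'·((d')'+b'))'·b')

a·(b·d'+((d')'·((d')'+b'))'·b')
= a·(b·d'+((d')')'·b')
= a·(b·d'+d'·b')
= a·d'

a·d'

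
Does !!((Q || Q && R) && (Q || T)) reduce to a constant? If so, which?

no

!!((Q || Q && R) && (Q || T))
= !!(Q && (Q || T))   (absorption)
= !!Q   (absorption)
= Q   (double negation)
This depends on Q, so it is not a constant.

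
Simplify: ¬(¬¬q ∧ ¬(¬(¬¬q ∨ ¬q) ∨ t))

¬(¬¬q ∧ ¬(¬(¬¬q ∨ ¬q) ∨ t))
= ¬(¬¬q ∧ ¬(¬q ∧ q ∨ t))   [De Morgan]
= ¬q ∨ ¬q ∧ q ∨ t   [De Morgan]
= ¬q ∨ t   [complement / identity]

¬q ∨ t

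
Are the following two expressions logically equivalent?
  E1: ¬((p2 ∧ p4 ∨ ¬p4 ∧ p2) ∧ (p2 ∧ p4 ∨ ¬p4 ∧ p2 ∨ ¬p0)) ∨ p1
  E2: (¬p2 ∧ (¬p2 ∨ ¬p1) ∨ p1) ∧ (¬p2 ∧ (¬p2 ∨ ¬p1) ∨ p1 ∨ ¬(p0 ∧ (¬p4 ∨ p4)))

E1: ¬((p2 ∧ p4 ∨ ¬p4 ∧ p2) ∧ (p2 ∧ p4 ∨ ¬p4 ∧ p2 ∨ ¬p0)) ∨ p1
    = ¬(p2 ∧ p4 ∨ ¬p4 ∧ p2) ∨ p1
    = ¬p2 ∨ p1
E2: (¬p2 ∧ (¬p2 ∨ ¬p1) ∨ p1) ∧ (¬p2 ∧ (¬p2 ∨ ¬p1) ∨ p1 ∨ ¬(p0 ∧ (¬p4 ∨ p4)))
    = (¬p2 ∧ (¬p2 ∨ ¬p1) ∨ p1) ∧ (¬p2 ∧ (¬p2 ∨ ¬p1) ∨ p1 ∨ ¬p0)
    = ¬p2 ∧ (¬p2 ∨ ¬p1) ∨ p1
    = ¬p2 ∨ p1
Both reduce to ¬p2 ∨ p1, so they are equivalent.

Yes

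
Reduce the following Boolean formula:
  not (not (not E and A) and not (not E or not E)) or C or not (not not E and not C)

not (not (not E and A) and not (not E or not E)) or C or not (not not E and not C)
= not (not (not E and A) and not (not E or not E)) or C or not E or C   (De Morgan)
= not E and A or not E or not E or C or not E or C   (De Morgan)
= not E and A or not E or C or not E or C   (idempotence)
= not E or C or not E or C   (absorption)
= not E or C   (idempotence)

not E or C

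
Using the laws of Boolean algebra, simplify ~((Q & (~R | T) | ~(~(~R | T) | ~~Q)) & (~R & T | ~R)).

R

~((Q & (~R | T) | ~(~(~R | T) | ~~Q)) & (~R & T | ~R))
= ~((Q & (~R | T) | ~(~(~R | T) | ~~Q)) & ~R)   — absorption
= ~((Q & (~R | T) | (~R | T) & ~Q) & ~R)   — De Morgan
= ~((~R | T) & ~R)   — distribution
= ~~R   — absorption
= R   — double negation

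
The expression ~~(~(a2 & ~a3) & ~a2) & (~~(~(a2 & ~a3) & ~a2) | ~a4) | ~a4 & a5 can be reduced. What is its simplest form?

~~(~(a2 & ~a3) & ~a2) & (~~(~(a2 & ~a3) & ~a2) | ~a4) | ~a4 & a5
= ~~(~(a2 & ~a3) & ~a2) | ~a4 & a5
= ~(a2 & ~a3 | a2) | ~a4 & a5
= ~a2 | ~a4 & a5

~a2 | ~a4 & a5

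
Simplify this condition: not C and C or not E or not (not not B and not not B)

not C and C or not E or not (not not B and not not B)
= not E or not (not not B and not not B)   (complement / identity)
= not E or not not not B   (idempotence)
= not E or not B   (double negation)

not E or not B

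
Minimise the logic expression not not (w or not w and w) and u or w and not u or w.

not not (w or not w and w) and u or w and not u or w
= not not (w or not w and w) and u or w   (absorption)
= (w or not w and w) and u or w   (double negation)
= w and u or w   (complement / identity)
= w   (absorption)

w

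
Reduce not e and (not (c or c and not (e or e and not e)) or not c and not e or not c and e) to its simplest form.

not e and (not (c or c and not (e or e and not e)) or not c and not e or not c and e)
= not e and (not (c or c and not e) or not c and not e or not c and e)   (complement / identity)
= not e and (not c or not c and not e or not c and e)   (absorption)
= not e and (not c or not c and e)   (absorption)
= not e and not c   (absorption)

not e and not c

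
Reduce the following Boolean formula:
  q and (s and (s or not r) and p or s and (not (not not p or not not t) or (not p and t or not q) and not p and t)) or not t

q and s or not t

q and (s and (s or not r) and p or s and (not (not not p or not not t) or (not p and t or not q) and not p and t)) or not t
= q and (s and (s or not r) and p or s and (not (not not p or not not t) or not p and t)) or not t   — absorption
= q and (s and p or s and (not (not not p or not not t) or not p and t)) or not t   — absorption
= q and (s and p or s and (not p and not t or not p and t)) or not t   — De Morgan
= q and (s and p or s and not p) or not t   — distribution
= q and s or not t   — distribution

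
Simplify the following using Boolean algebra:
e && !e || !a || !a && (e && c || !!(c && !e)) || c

e && !e || !a || !a && (e && c || !!(c && !e)) || c
= !a || !a && (e && c || !!(c && !e)) || c
= !a || !a && (e && c || c && !e) || c
= !a || !a && c || c
= !a || c

!a || c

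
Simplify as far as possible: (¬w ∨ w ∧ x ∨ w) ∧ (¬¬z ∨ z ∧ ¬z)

z

(¬w ∨ w ∧ x ∨ w) ∧ (¬¬z ∨ z ∧ ¬z)
= (¬w ∨ w) ∧ (¬¬z ∨ z ∧ ¬z)   — absorption
= ¬¬z ∨ z ∧ ¬z   — complement / identity
= ¬¬z   — complement / identity
= z   — double negation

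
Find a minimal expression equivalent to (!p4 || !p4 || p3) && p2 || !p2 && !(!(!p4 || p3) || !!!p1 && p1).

(!p4 || !p4 || p3) && p2 || !p2 && !(!(!p4 || p3) || !!!p1 && p1)
= (!p4 || p3) && p2 || !p2 && !(!(!p4 || p3) || !!!p1 && p1)   (idempotence)
= (!p4 || p3) && p2 || !p2 && !(!(!p4 || p3) || !p1 && p1)   (double negation)
= (!p4 || p3) && p2 || !p2 && !!(!p4 || p3)   (complement / identity)
= (!p4 || p3) && p2 || !p2 && (!p4 || p3)   (double negation)
= !p4 || p3   (distribution)

!p4 || p3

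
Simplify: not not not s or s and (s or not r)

not not not s or s and (s or not r)
= not not not s or s   — absorption
= not s or s   — double negation
= True   — complement

True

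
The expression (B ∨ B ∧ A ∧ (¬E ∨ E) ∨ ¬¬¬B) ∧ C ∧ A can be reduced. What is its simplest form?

C ∧ A

(B ∨ B ∧ A ∧ (¬E ∨ E) ∨ ¬¬¬B) ∧ C ∧ A
= (B ∨ B ∧ A ∨ ¬¬¬B) ∧ C ∧ A   — complement / identity
= (B ∨ ¬¬¬B) ∧ C ∧ A   — absorption
= (B ∨ ¬B) ∧ C ∧ A   — double negation
= C ∧ A   — complement / identity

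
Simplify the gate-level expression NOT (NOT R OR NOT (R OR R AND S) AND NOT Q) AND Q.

NOT (NOT R OR NOT (R OR R AND S) AND NOT Q) AND Q
= NOT (NOT R OR NOT R AND NOT Q) AND Q   — absorption
= NOT NOT R AND Q   — absorption
= R AND Q   — double negation

R AND Q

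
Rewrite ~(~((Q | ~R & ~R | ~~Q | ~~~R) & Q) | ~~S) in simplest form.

Q & ~S

~(~((Q | ~R & ~R | ~~Q | ~~~R) & Q) | ~~S)
= ~(~((Q | ~R & ~R | Q | ~~~R) & Q) | ~~S)
= ~(~((Q | ~R | Q | ~~~R) & Q) | ~~S)
= ~(~((Q | ~R | Q | ~R) & Q) | ~~S)
= ~(~((Q | ~R) & Q) | ~~S)
= ~(~Q | ~~S)
= Q & ~S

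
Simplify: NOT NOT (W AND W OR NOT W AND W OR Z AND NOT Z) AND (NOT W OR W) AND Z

NOT NOT (W AND W OR NOT W AND W OR Z AND NOT Z) AND (NOT W OR W) AND Z
= NOT NOT (W OR Z AND NOT Z) AND (NOT W OR W) AND Z   (distribution)
= NOT NOT W AND (NOT W OR W) AND Z   (complement / identity)
= NOT NOT W AND Z   (complement / identity)
= W AND Z   (double negation)

W AND Z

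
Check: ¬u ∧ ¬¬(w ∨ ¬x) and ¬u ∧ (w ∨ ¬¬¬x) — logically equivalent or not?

E1: ¬u ∧ ¬¬(w ∨ ¬x)
    = ¬u ∧ (w ∨ ¬x)   [double negation]
E2: ¬u ∧ (w ∨ ¬¬¬x)
    = ¬u ∧ (w ∨ ¬x)   [double negation]
Both reduce to ¬u ∧ (w ∨ ¬x), so they are equivalent.

Yes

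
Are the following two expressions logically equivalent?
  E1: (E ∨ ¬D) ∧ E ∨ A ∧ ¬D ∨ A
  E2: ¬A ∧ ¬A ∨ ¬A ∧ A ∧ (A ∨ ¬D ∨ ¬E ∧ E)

No

E1: (E ∨ ¬D) ∧ E ∨ A ∧ ¬D ∨ A
    = E ∨ A ∧ ¬D ∨ A   — absorption
    = E ∨ A   — absorption
E2: ¬A ∧ ¬A ∨ ¬A ∧ A ∧ (A ∨ ¬D ∨ ¬E ∧ E)
    = ¬A ∧ ¬A ∨ ¬A ∧ A ∧ (A ∨ ¬D)   — complement / identity
    = ¬A ∧ ¬A ∨ ¬A ∧ A   — absorption
    = ¬A   — distribution
These differ: at A=1, D=1, E=0, E1 = 1 but E2 = 0.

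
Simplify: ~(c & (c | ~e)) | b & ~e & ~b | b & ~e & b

~(c & (c | ~e)) | b & ~e & ~b | b & ~e & b
= ~c | b & ~e & ~b | b & ~e & b
= ~c | b & ~e

~c | b & ~e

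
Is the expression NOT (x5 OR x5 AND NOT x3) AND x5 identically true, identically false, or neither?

identically false

NOT (x5 OR x5 AND NOT x3) AND x5
= NOT x5 AND x5   (absorption)
= FALSE   (complement)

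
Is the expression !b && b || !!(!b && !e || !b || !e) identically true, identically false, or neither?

neither

!b && b || !!(!b && !e || !b || !e)
= !b && b || !!(!b || !e)
= !!(!b || !e)
= !b || !e
This depends on b, e, so it is not a constant.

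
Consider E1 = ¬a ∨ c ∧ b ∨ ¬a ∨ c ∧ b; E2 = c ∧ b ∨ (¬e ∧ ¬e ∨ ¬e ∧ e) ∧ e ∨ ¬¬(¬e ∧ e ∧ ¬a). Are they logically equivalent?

E1: ¬a ∨ c ∧ b ∨ ¬a ∨ c ∧ b
    = ¬a ∨ c ∧ b   [idempotence]
E2: c ∧ b ∨ (¬e ∧ ¬e ∨ ¬e ∧ e) ∧ e ∨ ¬¬(¬e ∧ e ∧ ¬a)
    = c ∧ b ∨ (¬e ∧ ¬e ∨ ¬e ∧ e) ∧ e ∨ ¬e ∧ e ∧ ¬a   [double negation]
    = c ∧ b ∨ ¬e ∧ e ∨ ¬e ∧ e ∧ ¬a   [distribution]
    = c ∧ b ∨ ¬e ∧ e   [absorption]
    = c ∧ b   [complement / identity]
These differ: at a=0, b=1, c=0, e=0, E1 = 1 but E2 = 0.

No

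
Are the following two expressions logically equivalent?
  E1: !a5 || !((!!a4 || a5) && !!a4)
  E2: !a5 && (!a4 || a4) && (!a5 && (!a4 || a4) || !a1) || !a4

E1: !a5 || !((!!a4 || a5) && !!a4)
    = !a5 || !!!a4   (absorption)
    = !a5 || !a4   (double negation)
E2: !a5 && (!a4 || a4) && (!a5 && (!a4 || a4) || !a1) || !a4
    = !a5 && (!a4 || a4) || !a4   (absorption)
    = !a5 || !a4   (complement / identity)
Both reduce to !a5 || !a4, so they are equivalent.

Yes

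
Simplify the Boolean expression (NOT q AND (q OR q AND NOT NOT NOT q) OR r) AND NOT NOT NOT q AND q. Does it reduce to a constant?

FALSE

(NOT q AND (q OR q AND NOT NOT NOT q) OR r) AND NOT NOT NOT q AND q
= (NOT q AND (q OR q AND NOT NOT NOT q) OR r) AND NOT q AND q
= (NOT q AND (q OR q AND NOT q) OR r) AND NOT q AND q
= (NOT q AND q OR r) AND NOT q AND q
= NOT q AND q
= FALSE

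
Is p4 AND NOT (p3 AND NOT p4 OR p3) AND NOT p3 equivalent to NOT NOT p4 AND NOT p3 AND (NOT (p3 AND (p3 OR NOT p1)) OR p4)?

E1: p4 AND NOT (p3 AND NOT p4 OR p3) AND NOT p3
    = p4 AND NOT p3 AND NOT p3   [absorption]
    = p4 AND NOT p3   [idempotence]
E2: NOT NOT p4 AND NOT p3 AND (NOT (p3 AND (p3 OR NOT p1)) OR p4)
    = p4 AND NOT p3 AND (NOT (p3 AND (p3 OR NOT p1)) OR p4)   [double negation]
    = p4 AND NOT p3 AND (NOT p3 OR p4)   [absorption]
    = p4 AND NOT p3   [absorption]
Both reduce to p4 AND NOT p3, so they are equivalent.

Yes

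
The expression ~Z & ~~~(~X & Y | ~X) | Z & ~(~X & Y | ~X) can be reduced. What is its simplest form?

X

~Z & ~~~(~X & Y | ~X) | Z & ~(~X & Y | ~X)
= ~Z & ~(~X & Y | ~X) | Z & ~(~X & Y | ~X)   [double negation]
= ~(~X & Y | ~X)   [distribution]
= ~~X   [absorption]
= X   [double negation]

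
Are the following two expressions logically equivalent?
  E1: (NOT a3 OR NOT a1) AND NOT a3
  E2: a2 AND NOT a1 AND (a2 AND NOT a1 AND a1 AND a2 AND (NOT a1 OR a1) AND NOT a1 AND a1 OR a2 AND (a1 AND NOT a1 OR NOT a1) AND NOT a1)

E1: (NOT a3 OR NOT a1) AND NOT a3
    = NOT a3
E2: a2 AND NOT a1 AND (a2 AND NOT a1 AND a1 AND a2 AND (NOT a1 OR a1) AND NOT a1 AND a1 OR a2 AND (a1 AND NOT a1 OR NOT a1) AND NOT a1)
    = a2 AND NOT a1 AND (a2 AND NOT a1 AND a1 AND a2 AND NOT a1 AND a1 OR a2 AND (a1 AND NOT a1 OR NOT a1) AND NOT a1)
    = a2 AND NOT a1 AND (a2 AND NOT a1 AND a1 OR a2 AND (a1 AND NOT a1 OR NOT a1) AND NOT a1)
    = a2 AND NOT a1 AND (a2 AND NOT a1 AND a1 OR a2 AND NOT a1 AND NOT a1)
    = a2 AND NOT a1 AND a2 AND NOT a1
    = a2 AND NOT a1
These differ: at a1=0, a2=0, a3=0, E1 = 1 but E2 = 0.

No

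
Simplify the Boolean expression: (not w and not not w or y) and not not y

(not w and not not w or y) and not not y
= (not w and w or y) and not not y
= y and not not y
= y and y
= y

y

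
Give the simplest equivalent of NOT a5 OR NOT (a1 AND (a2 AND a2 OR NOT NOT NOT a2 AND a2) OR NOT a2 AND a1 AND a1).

NOT a5 OR NOT (a1 AND (a2 AND a2 OR NOT NOT NOT a2 AND a2) OR NOT a2 AND a1 AND a1)
= NOT a5 OR NOT (a1 AND (a2 AND a2 OR NOT NOT NOT a2 AND a2) OR NOT a2 AND a1)   (idempotence)
= NOT a5 OR NOT (a1 AND (a2 AND a2 OR NOT a2 AND a2) OR NOT a2 AND a1)   (double negation)
= NOT a5 OR NOT (a1 AND a2 OR NOT a2 AND a1)   (distribution)
= NOT a5 OR NOT a1   (distribution)

NOT a5 OR NOT a1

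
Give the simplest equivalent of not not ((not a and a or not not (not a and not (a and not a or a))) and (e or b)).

not a and (e or b)

not not ((not a and a or not not (not a and not (a and not a or a))) and (e or b))
= not not ((not a and a or not not (not a and not a)) and (e or b))   [complement / identity]
= not not ((not a and a or not a and not a) and (e or b))   [double negation]
= (not a and a or not a and not a) and (e or b)   [double negation]
= not a and (e or b)   [distribution]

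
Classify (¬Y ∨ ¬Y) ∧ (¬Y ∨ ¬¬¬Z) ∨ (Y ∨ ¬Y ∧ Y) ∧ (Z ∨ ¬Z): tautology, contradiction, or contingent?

tautology

(¬Y ∨ ¬Y) ∧ (¬Y ∨ ¬¬¬Z) ∨ (Y ∨ ¬Y ∧ Y) ∧ (Z ∨ ¬Z)
= (¬Y ∨ ¬Y) ∧ (¬Y ∨ ¬¬¬Z) ∨ Y ∧ (Z ∨ ¬Z)   — complement / identity
= (¬Y ∨ ¬Y) ∧ (¬Y ∨ ¬Z) ∨ Y ∧ (Z ∨ ¬Z)   — double negation
= ¬Y ∧ ¬Z ∨ ¬Y ∨ Y ∧ (Z ∨ ¬Z)   — distribution
= ¬Y ∧ ¬Z ∨ ¬Y ∨ Y   — complement / identity
= ¬Y ∨ Y   — absorption
= True   — complement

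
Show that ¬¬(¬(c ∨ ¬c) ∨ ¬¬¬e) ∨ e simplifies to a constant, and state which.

¬¬(¬(c ∨ ¬c) ∨ ¬¬¬e) ∨ e
= ¬((c ∨ ¬c) ∧ ¬¬e) ∨ e
= ¬¬¬e ∨ e
= ¬e ∨ e
= True

True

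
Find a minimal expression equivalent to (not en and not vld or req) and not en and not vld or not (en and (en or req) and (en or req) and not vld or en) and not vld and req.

not en and not vld

(not en and not vld or req) and not en and not vld or not (en and (en or req) and (en or req) and not vld or en) and not vld and req
= (not en and not vld or req) and not en and not vld or not (en and (en or req) and not vld or en) and not vld and req   (idempotence)
= (not en and not vld or req) and not en and not vld or not (en and not vld or en) and not vld and req   (absorption)
= (not en and not vld or req) and not en and not vld or not en and not vld and req   (absorption)
= not en and not vld or not en and not vld and req   (absorption)
= not en and not vld   (absorption)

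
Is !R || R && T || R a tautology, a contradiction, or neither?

tautology

!R || R && T || R
= !R || R   (absorption)
= true   (complement)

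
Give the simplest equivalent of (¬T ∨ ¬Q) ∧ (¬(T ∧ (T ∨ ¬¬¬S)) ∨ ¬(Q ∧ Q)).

(¬T ∨ ¬Q) ∧ (¬(T ∧ (T ∨ ¬¬¬S)) ∨ ¬(Q ∧ Q))
= (¬T ∨ ¬Q) ∧ (¬(T ∧ (T ∨ ¬S)) ∨ ¬(Q ∧ Q))   — double negation
= (¬T ∨ ¬Q) ∧ (¬(T ∧ (T ∨ ¬S)) ∨ ¬Q)   — idempotence
= (¬T ∨ ¬Q) ∧ (¬T ∨ ¬Q)   — absorption
= ¬T ∨ ¬Q   — idempotence

¬T ∨ ¬Q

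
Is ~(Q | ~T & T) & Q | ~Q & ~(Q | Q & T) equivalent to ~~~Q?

E1: ~(Q | ~T & T) & Q | ~Q & ~(Q | Q & T)
    = ~(Q | ~T & T) & Q | ~Q & ~Q
    = ~Q & Q | ~Q & ~Q
    = ~Q
E2: ~~~Q
    = ~Q
Both reduce to ~Q, so they are equivalent.

Yes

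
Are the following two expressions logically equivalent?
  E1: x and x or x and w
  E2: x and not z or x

Yes

E1: x and x or x and w
    = x or x and w   — idempotence
    = x   — absorption
E2: x and not z or x
    = x   — absorption
Both reduce to x, so they are equivalent.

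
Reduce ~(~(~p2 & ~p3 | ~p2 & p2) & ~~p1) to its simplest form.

~p2 & ~p3 | ~p1

~(~(~p2 & ~p3 | ~p2 & p2) & ~~p1)
= ~p2 & ~p3 | ~p2 & p2 | ~p1
= ~p2 & ~p3 | ~p1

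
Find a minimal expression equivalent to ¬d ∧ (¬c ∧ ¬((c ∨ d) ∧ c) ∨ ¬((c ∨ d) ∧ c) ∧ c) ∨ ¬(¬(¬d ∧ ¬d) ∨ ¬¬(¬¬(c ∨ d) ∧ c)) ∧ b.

¬d ∧ ¬c

¬d ∧ (¬c ∧ ¬((c ∨ d) ∧ c) ∨ ¬((c ∨ d) ∧ c) ∧ c) ∨ ¬(¬(¬d ∧ ¬d) ∨ ¬¬(¬¬(c ∨ d) ∧ c)) ∧ b
= ¬d ∧ ¬((c ∨ d) ∧ c) ∨ ¬(¬(¬d ∧ ¬d) ∨ ¬¬(¬¬(c ∨ d) ∧ c)) ∧ b   [distribution]
= ¬d ∧ ¬((c ∨ d) ∧ c) ∨ ¬(¬(¬d ∧ ¬d) ∨ ¬¬((c ∨ d) ∧ c)) ∧ b   [double negation]
= ¬d ∧ ¬((c ∨ d) ∧ c) ∨ ¬(¬¬d ∨ ¬¬((c ∨ d) ∧ c)) ∧ b   [idempotence]
= ¬d ∧ ¬((c ∨ d) ∧ c) ∨ ¬d ∧ ¬((c ∨ d) ∧ c) ∧ b   [De Morgan]
= ¬d ∧ ¬((c ∨ d) ∧ c)   [absorption]
= ¬d ∧ ¬c   [absorption]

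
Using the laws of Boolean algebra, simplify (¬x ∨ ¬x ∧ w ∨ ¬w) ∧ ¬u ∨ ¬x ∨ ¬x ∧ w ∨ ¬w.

¬x ∨ ¬w

(¬x ∨ ¬x ∧ w ∨ ¬w) ∧ ¬u ∨ ¬x ∨ ¬x ∧ w ∨ ¬w
= ¬x ∨ ¬x ∧ w ∨ ¬w
= ¬x ∨ ¬w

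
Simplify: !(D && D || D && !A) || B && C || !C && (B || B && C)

!(D && D || D && !A) || B && C || !C && (B || B && C)
= !(D || D && !A) || B && C || !C && (B || B && C)   — idempotence
= !(D || D && !A) || B && C || !C && B   — absorption
= !(D || D && !A) || B   — distribution
= !D || B   — absorption

!D || B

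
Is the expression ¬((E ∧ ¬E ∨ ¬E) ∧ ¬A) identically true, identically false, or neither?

¬((E ∧ ¬E ∨ ¬E) ∧ ¬A)
= ¬(¬E ∧ ¬A)   (complement / identity)
= E ∨ A   (De Morgan)
This depends on A, E, so it is not a constant.

neither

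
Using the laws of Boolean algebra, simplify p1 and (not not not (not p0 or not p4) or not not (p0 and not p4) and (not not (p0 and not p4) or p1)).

p1 and (not not not (not p0 or not p4) or not not (p0 and not p4) and (not not (p0 and not p4) or p1))
= p1 and (not not (p0 and p4) or not not (p0 and not p4) and (not not (p0 and not p4) or p1))   [De Morgan]
= p1 and (not not (p0 and p4) or not not (p0 and not p4))   [absorption]
= p1 and (p0 and p4 or not not (p0 and not p4))   [double negation]
= p1 and (p0 and p4 or p0 and not p4)   [double negation]
= p1 and p0   [distribution]

p1 and p0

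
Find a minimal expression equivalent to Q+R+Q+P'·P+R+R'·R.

Q+R

Q+R+Q+P'·P+R+R'·R
= Q+R+Q+R+R'·R
= Q+R+Q+R
= Q+R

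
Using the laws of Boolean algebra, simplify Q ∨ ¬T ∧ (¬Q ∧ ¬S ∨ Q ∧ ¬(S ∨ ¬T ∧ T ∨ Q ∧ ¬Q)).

Q ∨ ¬T ∧ (¬Q ∧ ¬S ∨ Q ∧ ¬(S ∨ ¬T ∧ T ∨ Q ∧ ¬Q))
= Q ∨ ¬T ∧ (¬Q ∧ ¬S ∨ Q ∧ ¬(S ∨ ¬T ∧ T))   (complement / identity)
= Q ∨ ¬T ∧ (¬Q ∧ ¬S ∨ Q ∧ ¬S)   (complement / identity)
= Q ∨ ¬T ∧ ¬S   (distribution)

Q ∨ ¬T ∧ ¬S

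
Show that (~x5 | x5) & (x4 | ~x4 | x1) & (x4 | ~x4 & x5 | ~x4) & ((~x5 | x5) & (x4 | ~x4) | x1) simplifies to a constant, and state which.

(~x5 | x5) & (x4 | ~x4 | x1) & (x4 | ~x4 & x5 | ~x4) & ((~x5 | x5) & (x4 | ~x4) | x1)
= (~x5 | x5) & (x4 | ~x4 | x1) & (x4 | ~x4) & ((~x5 | x5) & (x4 | ~x4) | x1)   — absorption
= (~x5 | x5) & (x4 | ~x4) & ((~x5 | x5) & (x4 | ~x4) | x1)   — absorption
= (~x5 | x5) & (x4 | ~x4)   — absorption
= x4 | ~x4   — complement / identity
= 1   — complement

1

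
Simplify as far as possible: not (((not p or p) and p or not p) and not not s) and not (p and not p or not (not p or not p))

not (((not p or p) and p or not p) and not not s) and not (p and not p or not (not p or not p))
= not (((not p or p) and p or not p) and not not s) and not (p and not p or p and p)   (De Morgan)
= not (((not p or p) and p or not p) and not not s) and not p   (distribution)
= not ((p or not p) and not not s) and not p   (complement / identity)
= not ((p or not p) and s) and not p   (double negation)
= not s and not p   (complement / identity)

not s and not p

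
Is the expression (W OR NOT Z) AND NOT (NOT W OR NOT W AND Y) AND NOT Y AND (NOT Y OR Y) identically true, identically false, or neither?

neither

(W OR NOT Z) AND NOT (NOT W OR NOT W AND Y) AND NOT Y AND (NOT Y OR Y)
= (W OR NOT Z) AND NOT (NOT W OR NOT W AND Y) AND NOT Y   — complement / identity
= (W OR NOT Z) AND NOT NOT W AND NOT Y   — absorption
= (W OR NOT Z) AND W AND NOT Y   — double negation
= W AND NOT Y   — absorption
This depends on W, Y, so it is not a constant.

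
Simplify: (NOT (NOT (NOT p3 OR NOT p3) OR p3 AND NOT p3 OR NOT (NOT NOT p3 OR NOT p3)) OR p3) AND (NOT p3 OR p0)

(NOT (NOT (NOT p3 OR NOT p3) OR p3 AND NOT p3 OR NOT (NOT NOT p3 OR NOT p3)) OR p3) AND (NOT p3 OR p0)
= (NOT (NOT (NOT p3 OR NOT p3) OR p3 AND NOT p3 OR NOT p3 AND p3) OR p3) AND (NOT p3 OR p0)   [De Morgan]
= (NOT (p3 AND p3 OR p3 AND NOT p3 OR NOT p3 AND p3) OR p3) AND (NOT p3 OR p0)   [De Morgan]
= (NOT (p3 OR NOT p3 AND p3) OR p3) AND (NOT p3 OR p0)   [distribution]
= (NOT p3 OR p3) AND (NOT p3 OR p0)   [complement / identity]
= NOT p3 OR p0   [complement / identity]

NOT p3 OR p0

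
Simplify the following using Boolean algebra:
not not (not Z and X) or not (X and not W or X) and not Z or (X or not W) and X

not Z or X

not not (not Z and X) or not (X and not W or X) and not Z or (X or not W) and X
= not Z and X or not (X and not W or X) and not Z or (X or not W) and X   (double negation)
= not Z and X or not X and not Z or (X or not W) and X   (absorption)
= not Z or (X or not W) and X   (distribution)
= not Z or X   (absorption)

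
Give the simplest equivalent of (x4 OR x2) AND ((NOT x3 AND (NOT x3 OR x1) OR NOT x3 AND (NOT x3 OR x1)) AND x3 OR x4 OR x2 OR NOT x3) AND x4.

(x4 OR x2) AND ((NOT x3 AND (NOT x3 OR x1) OR NOT x3 AND (NOT x3 OR x1)) AND x3 OR x4 OR x2 OR NOT x3) AND x4
= (x4 OR x2) AND (NOT x3 AND (NOT x3 OR x1) AND x3 OR x4 OR x2 OR NOT x3) AND x4   — idempotence
= (x4 OR x2) AND (NOT x3 AND x3 OR x4 OR x2 OR NOT x3) AND x4   — absorption
= (x4 OR x2) AND (x4 OR x2 OR NOT x3) AND x4   — complement / identity
= (x4 OR x2) AND x4   — absorption
= x4   — absorption

x4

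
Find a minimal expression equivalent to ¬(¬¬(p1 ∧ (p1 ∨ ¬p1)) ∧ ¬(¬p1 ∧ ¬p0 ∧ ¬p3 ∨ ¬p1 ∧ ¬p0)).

¬p1

¬(¬¬(p1 ∧ (p1 ∨ ¬p1)) ∧ ¬(¬p1 ∧ ¬p0 ∧ ¬p3 ∨ ¬p1 ∧ ¬p0))
= ¬(¬¬p1 ∧ ¬(¬p1 ∧ ¬p0 ∧ ¬p3 ∨ ¬p1 ∧ ¬p0))   — complement / identity
= ¬(p1 ∧ ¬(¬p1 ∧ ¬p0 ∧ ¬p3 ∨ ¬p1 ∧ ¬p0))   — double negation
= ¬(p1 ∧ ¬(¬p1 ∧ ¬p0))   — absorption
= ¬(p1 ∧ (p1 ∨ p0))   — De Morgan
= ¬p1   — absorption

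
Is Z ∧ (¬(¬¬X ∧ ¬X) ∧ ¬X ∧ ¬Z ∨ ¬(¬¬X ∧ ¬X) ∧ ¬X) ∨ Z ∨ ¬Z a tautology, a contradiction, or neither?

tautology

Z ∧ (¬(¬¬X ∧ ¬X) ∧ ¬X ∧ ¬Z ∨ ¬(¬¬X ∧ ¬X) ∧ ¬X) ∨ Z ∨ ¬Z
= Z ∧ ¬(¬¬X ∧ ¬X) ∧ ¬X ∨ Z ∨ ¬Z   — absorption
= Z ∧ (¬X ∨ X) ∧ ¬X ∨ Z ∨ ¬Z   — De Morgan
= Z ∧ ¬X ∨ Z ∨ ¬Z   — complement / identity
= Z ∨ ¬Z   — absorption
= True   — complement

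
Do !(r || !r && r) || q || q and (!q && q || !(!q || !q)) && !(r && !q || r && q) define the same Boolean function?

No

E1: !(r || !r && r) || q || q
    = !r || q || q
    = !r || q
E2: (!q && q || !(!q || !q)) && !(r && !q || r && q)
    = (!q && q || !(!q || !q)) && !r
    = (!q && q || q && q) && !r
    = q && !r
These differ: at q=0, r=0, E1 = 1 but E2 = 0.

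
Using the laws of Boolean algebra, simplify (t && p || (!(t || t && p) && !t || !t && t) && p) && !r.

(t && p || (!(t || t && p) && !t || !t && t) && p) && !r
= (t && p || (!t && !t || !t && t) && p) && !r   — absorption
= (t && p || !t && p) && !r   — distribution
= (t || !t) && p && !r   — distribution
= p && !r   — complement / identity

p && !r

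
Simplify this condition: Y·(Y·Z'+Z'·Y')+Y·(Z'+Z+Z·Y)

Y

Y·(Y·Z'+Z'·Y')+Y·(Z'+Z+Z·Y)
= Y·(Y·Z'+Z'·Y')+Y·(Z'+Z)   (absorption)
= Y·Z'+Y·(Z'+Z)   (distribution)
= Y·Z'+Y   (complement / identity)
= Y   (absorption)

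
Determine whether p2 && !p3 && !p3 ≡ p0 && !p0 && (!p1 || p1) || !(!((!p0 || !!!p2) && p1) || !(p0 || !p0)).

No

E1: p2 && !p3 && !p3
    = p2 && !p3   (idempotence)
E2: p0 && !p0 && (!p1 || p1) || !(!((!p0 || !!!p2) && p1) || !(p0 || !p0))
    = p0 && !p0 || !(!((!p0 || !!!p2) && p1) || !(p0 || !p0))   (complement / identity)
    = p0 && !p0 || (!p0 || !!!p2) && p1 && (p0 || !p0)   (De Morgan)
    = p0 && !p0 || (!p0 || !p2) && p1 && (p0 || !p0)   (double negation)
    = (!p0 || !p2) && p1 && (p0 || !p0)   (complement / identity)
    = (!p0 || !p2) && p1   (complement / identity)
These differ: at p0=0, p1=1, p2=0, p3=0, E1 = 0 but E2 = 1.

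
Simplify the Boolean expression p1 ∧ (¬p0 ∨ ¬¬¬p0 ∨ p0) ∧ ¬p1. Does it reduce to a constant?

False

p1 ∧ (¬p0 ∨ ¬¬¬p0 ∨ p0) ∧ ¬p1
= p1 ∧ (¬p0 ∨ ¬p0 ∨ p0) ∧ ¬p1
= p1 ∧ (¬p0 ∨ p0) ∧ ¬p1
= p1 ∧ ¬p1
= False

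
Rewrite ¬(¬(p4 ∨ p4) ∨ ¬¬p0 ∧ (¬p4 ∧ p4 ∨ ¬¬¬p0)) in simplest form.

¬(¬(p4 ∨ p4) ∨ ¬¬p0 ∧ (¬p4 ∧ p4 ∨ ¬¬¬p0))
= ¬(¬(p4 ∨ p4) ∨ ¬¬p0 ∧ (¬p4 ∧ p4 ∨ ¬p0))   (double negation)
= ¬(¬(p4 ∨ p4) ∨ ¬¬p0 ∧ ¬p0)   (complement / identity)
= ¬(¬(p4 ∨ p4) ∨ p0 ∧ ¬p0)   (double negation)
= ¬¬(p4 ∨ p4)   (complement / identity)
= ¬¬p4   (idempotence)
= p4   (double negation)

p4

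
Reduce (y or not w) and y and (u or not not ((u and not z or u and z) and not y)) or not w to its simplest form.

y and u or not w

(y or not w) and y and (u or not not ((u and not z or u and z) and not y)) or not w
= (y or not w) and y and (u or (u and not z or u and z) and not y) or not w   [double negation]
= y and (u or (u and not z or u and z) and not y) or not w   [absorption]
= y and (u or u and not y) or not w   [distribution]
= y and u or not w   [absorption]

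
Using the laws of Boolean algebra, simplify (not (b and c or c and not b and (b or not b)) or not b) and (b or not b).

(not (b and c or c and not b and (b or not b)) or not b) and (b or not b)
= not (b and c or c and not b and (b or not b)) or not b   (complement / identity)
= not (b and c or c and not b) or not b   (complement / identity)
= not c or not b   (distribution)

not c or not b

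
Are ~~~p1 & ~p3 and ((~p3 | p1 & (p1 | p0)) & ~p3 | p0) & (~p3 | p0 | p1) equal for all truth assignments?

No

E1: ~~~p1 & ~p3
    = ~p1 & ~p3   [double negation]
E2: ((~p3 | p1 & (p1 | p0)) & ~p3 | p0) & (~p3 | p0 | p1)
    = ((~p3 | p1) & ~p3 | p0) & (~p3 | p0 | p1)   [absorption]
    = (~p3 | p0) & (~p3 | p0 | p1)   [absorption]
    = ~p3 | p0   [absorption]
These differ: at p0=1, p1=1, p3=0, E1 = 0 but E2 = 1.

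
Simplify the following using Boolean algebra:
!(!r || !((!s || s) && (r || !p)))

r

!(!r || !((!s || s) && (r || !p)))
= r && (!s || s) && (r || !p)   [De Morgan]
= r && (r || !p)   [complement / identity]
= r   [absorption]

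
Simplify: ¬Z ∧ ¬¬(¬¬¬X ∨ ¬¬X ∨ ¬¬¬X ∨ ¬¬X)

¬Z

¬Z ∧ ¬¬(¬¬¬X ∨ ¬¬X ∨ ¬¬¬X ∨ ¬¬X)
= ¬Z ∧ ¬¬(¬¬¬X ∨ ¬¬X)   — idempotence
= ¬Z ∧ ¬(¬¬X ∧ ¬X)   — De Morgan
= ¬Z ∧ (¬X ∨ X)   — De Morgan
= ¬Z   — complement / identity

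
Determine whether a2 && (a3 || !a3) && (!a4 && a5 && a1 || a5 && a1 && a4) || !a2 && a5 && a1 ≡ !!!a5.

E1: a2 && (a3 || !a3) && (!a4 && a5 && a1 || a5 && a1 && a4) || !a2 && a5 && a1
    = a2 && (a3 || !a3) && a5 && a1 || !a2 && a5 && a1
    = a2 && a5 && a1 || !a2 && a5 && a1
    = a5 && a1
E2: !!!a5
    = !a5
These differ: at a1=1, a2=0, a3=0, a4=0, a5=0, E1 = 0 but E2 = 1.

No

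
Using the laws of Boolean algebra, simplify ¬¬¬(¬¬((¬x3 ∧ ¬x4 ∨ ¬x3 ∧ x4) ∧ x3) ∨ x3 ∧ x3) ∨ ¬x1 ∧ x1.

¬¬¬(¬¬((¬x3 ∧ ¬x4 ∨ ¬x3 ∧ x4) ∧ x3) ∨ x3 ∧ x3) ∨ ¬x1 ∧ x1
= ¬¬¬((¬x3 ∧ ¬x4 ∨ ¬x3 ∧ x4) ∧ x3 ∨ x3 ∧ x3) ∨ ¬x1 ∧ x1
= ¬¬¬(¬x3 ∧ x3 ∨ x3 ∧ x3) ∨ ¬x1 ∧ x1
= ¬¬¬x3 ∨ ¬x1 ∧ x1
= ¬¬¬x3
= ¬x3

¬x3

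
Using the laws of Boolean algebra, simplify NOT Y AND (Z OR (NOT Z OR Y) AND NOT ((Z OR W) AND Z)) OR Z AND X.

NOT Y AND (Z OR (NOT Z OR Y) AND NOT ((Z OR W) AND Z)) OR Z AND X
= NOT Y AND (Z OR (NOT Z OR Y) AND NOT Z) OR Z AND X   [absorption]
= NOT Y AND (Z OR NOT Z) OR Z AND X   [absorption]
= NOT Y OR Z AND X   [complement / identity]

NOT Y OR Z AND X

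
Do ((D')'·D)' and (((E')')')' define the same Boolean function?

E1: ((D')'·D)'
    = (D·D)'   (double negation)
    = D'   (idempotence)
E2: (((E')')')'
    = (E')'   (double negation)
    = E   (double negation)
These differ: at D=0, E=0, E1 = 1 but E2 = 0.

No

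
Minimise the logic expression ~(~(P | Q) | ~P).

P

~(~(P | Q) | ~P)
= (P | Q) & P   — De Morgan
= P   — absorption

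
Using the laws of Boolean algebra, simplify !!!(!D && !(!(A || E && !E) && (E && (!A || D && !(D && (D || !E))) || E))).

!!!(!D && !(!(A || E && !E) && (E && (!A || D && !(D && (D || !E))) || E)))
= !!!(!D && !(!(A || E && !E) && (E && (!A || D && !D) || E)))   (absorption)
= !!!(!D && !(!A && (E && (!A || D && !D) || E)))   (complement / identity)
= !!!(!D && !(!A && (E && !A || E)))   (complement / identity)
= !!!(!D && !(!A && E))   (absorption)
= !(!D && !(!A && E))   (double negation)
= D || !A && E   (De Morgan)

D || !A && E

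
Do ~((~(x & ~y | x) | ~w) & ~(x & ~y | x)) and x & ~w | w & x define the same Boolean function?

Yes

E1: ~((~(x & ~y | x) | ~w) & ~(x & ~y | x))
    = ~~(x & ~y | x)   (absorption)
    = ~~x   (absorption)
    = x   (double negation)
E2: x & ~w | w & x
    = x   (distribution)
Both reduce to x, so they are equivalent.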